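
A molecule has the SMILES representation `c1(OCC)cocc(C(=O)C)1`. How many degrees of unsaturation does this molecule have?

Atom tally by fragment:
  furan ring core → C:4 H:4 O:1
  (− 2 ring H displaced by substituents)
  + OC2H5 → C:2 H:5 O:1
  + COCH3 → C:2 H:3 O:1
Element totals:
  C: 8
  H: 10
  O: 3
Molecular formula: C8H10O3.
DoU = (2C + 2 + N − H − X) / 2 = (2·8 + 2 + 0 − 10 − 0) / 2 = 4.

4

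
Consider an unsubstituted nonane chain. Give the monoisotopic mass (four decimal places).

Atom tally by fragment:
  CH3 → C:1 H:3
  CH2 → C:1 H:2
  CH2 → C:1 H:2
  CH2 → C:1 H:2
  CH2 → C:1 H:2
  CH2 → C:1 H:2
  CH2 → C:1 H:2
  CH2 → C:1 H:2
  CH3 → C:1 H:3
Element totals:
  C: 9
  H: 20
Molecular formula: C9H20.
  M = 9(12.0) + 20(1.007825)
    = 108.000000 + 20.156500 = 128.156500

128.1565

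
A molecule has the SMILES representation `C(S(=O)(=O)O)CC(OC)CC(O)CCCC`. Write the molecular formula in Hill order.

C10H22O5S

Atom tally by fragment:
  HO3SCH2 → C:1 H:3 S:1 O:3
  CH2 → C:1 H:2
  CH(OCH3) → C:2 H:4 O:1
  CH2 → C:1 H:2
  CH(OH) → C:1 H:2 O:1
  CH2 → C:1 H:2
  CH2 → C:1 H:2
  CH2 → C:1 H:2
  CH3 → C:1 H:3
Element totals:
  C: 10
  H: 22
  O: 5
  S: 1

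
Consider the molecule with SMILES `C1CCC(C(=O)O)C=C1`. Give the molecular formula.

Atom tally by fragment:
  cyclohexene ring core → C:6 H:10
  (− 1 ring H displaced by substituents)
  + COOH → C:1 H:1 O:2
Element totals:
  C: 7
  H: 10
  O: 2

C7H10O2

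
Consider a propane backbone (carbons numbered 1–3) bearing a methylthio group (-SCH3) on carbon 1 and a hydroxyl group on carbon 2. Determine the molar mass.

Atom tally by fragment:
  CH3SCH2 → C:2 H:5 S:1
  CH(OH) → C:1 H:2 O:1
  CH3 → C:1 H:3
Element totals:
  C: 4
  H: 10
  O: 1
  S: 1
Molecular formula: C4H10OS.
  M = 4(12.011) + 10(1.008) + 15.999 + 32.06
    = 48.044 + 10.080 + 15.999 + 32.060 = 106.183

106.18 g/mol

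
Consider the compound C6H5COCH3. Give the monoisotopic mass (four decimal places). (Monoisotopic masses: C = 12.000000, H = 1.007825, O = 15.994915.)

120.0575

Atom tally by fragment:
  benzene ring core → C:6 H:6
  (− 1 ring H displaced by substituents)
  + COCH3 → C:2 H:3 O:1
Element totals:
  C: 8
  H: 8
  O: 1
Molecular formula: C8H8O.
  M = 8(12.0) + 8(1.007825) + 15.994915
    = 96.000000 + 8.062600 + 15.994915 = 120.057515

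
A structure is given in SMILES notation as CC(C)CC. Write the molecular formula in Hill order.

Atom tally by fragment:
  CH3 → C:1 H:3
  CH(CH3) → C:2 H:4
  CH2 → C:1 H:2
  CH3 → C:1 H:3
Element totals:
  C: 5
  H: 12

C5H12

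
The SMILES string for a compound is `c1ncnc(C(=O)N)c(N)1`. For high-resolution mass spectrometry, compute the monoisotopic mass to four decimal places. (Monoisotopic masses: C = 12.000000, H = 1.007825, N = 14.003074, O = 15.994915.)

Atom tally by fragment:
  pyrimidine ring core → C:4 H:4 N:2
  (− 2 ring H displaced by substituents)
  + CONH2 → C:1 H:2 O:1 N:1
  + NH2 → N:1 H:2
Element totals:
  C: 5
  H: 6
  N: 4
  O: 1
Molecular formula: C5H6N4O.
  M = 5(12.0) + 6(1.007825) + 4(14.003074) + 15.994915
    = 60.000000 + 6.046950 + 56.012296 + 15.994915 = 138.054161

138.0542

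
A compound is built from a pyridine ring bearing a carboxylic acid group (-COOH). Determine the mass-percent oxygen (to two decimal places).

Atom tally by fragment:
  pyridine ring core → C:5 H:5 N:1
  (− 1 ring H displaced by substituents)
  + COOH → C:1 H:1 O:2
Element totals:
  C: 6
  H: 5
  N: 1
  O: 2
Molecular formula: C6H5NO2.
Molar mass = 123.111 g/mol.
Mass from O: 2 × 15.999 = 31.998 g/mol.
%O = 31.998 / 123.111 × 100 = 25.99%.

25.99%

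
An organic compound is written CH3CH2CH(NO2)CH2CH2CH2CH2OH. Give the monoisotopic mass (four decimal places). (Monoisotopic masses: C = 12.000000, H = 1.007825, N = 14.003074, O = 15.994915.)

161.1052

Atom tally by fragment:
  CH3 → C:1 H:3
  CH2 → C:1 H:2
  CH(NO2) → C:1 H:1 N:1 O:2
  CH2 → C:1 H:2
  CH2 → C:1 H:2
  CH2CH2OH → C:2 H:5 O:1
Element totals:
  C: 7
  H: 15
  N: 1
  O: 3
Molecular formula: C7H15NO3.
  M = 7(12.0) + 15(1.007825) + 14.003074 + 3(15.994915)
    = 84.000000 + 15.117375 + 14.003074 + 47.984745 = 161.105194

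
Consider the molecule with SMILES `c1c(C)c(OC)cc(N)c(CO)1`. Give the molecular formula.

C9H13NO2

Atom tally by fragment:
  benzene ring core → C:6 H:6
  (− 4 ring H displaced by substituents)
  + CH3 → C:1 H:3
  + OCH3 → C:1 H:3 O:1
  + NH2 → N:1 H:2
  + CH2OH → C:1 H:3 O:1
Element totals:
  C: 9
  H: 13
  N: 1
  O: 2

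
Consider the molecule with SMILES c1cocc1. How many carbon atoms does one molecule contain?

Atom tally by fragment:
  furan ring core → C:4 H:4 O:1
Element totals:
  C: 4
  H: 4
  O: 1

4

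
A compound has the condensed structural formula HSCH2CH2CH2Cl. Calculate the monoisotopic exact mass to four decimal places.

109.9957

Element totals:
  C: 3
  H: 7
  Cl: 1
  S: 1
Molecular formula: C3H7ClS.
  M = 3(12.0) + 7(1.007825) + 34.968853 + 31.972071
    = 36.000000 + 7.054775 + 34.968853 + 31.972071 = 109.995699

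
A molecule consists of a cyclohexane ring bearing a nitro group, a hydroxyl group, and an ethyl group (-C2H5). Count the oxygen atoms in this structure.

Atom tally by fragment:
  cyclohexane ring core → C:6 H:12
  (− 3 ring H displaced by substituents)
  + NO2 → N:1 O:2
  + OH → O:1 H:1
  + C2H5 → C:2 H:5
Element totals:
  C: 8
  H: 15
  N: 1
  O: 3

3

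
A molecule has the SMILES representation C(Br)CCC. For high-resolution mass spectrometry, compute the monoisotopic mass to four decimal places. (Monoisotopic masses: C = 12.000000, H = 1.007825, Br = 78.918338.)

Atom tally by fragment:
  BrCH2 → C:1 H:2 Br:1
  CH2 → C:1 H:2
  CH2 → C:1 H:2
  CH3 → C:1 H:3
Element totals:
  C: 4
  H: 9
  Br: 1
Molecular formula: C4H9Br.
  M = 4(12.0) + 9(1.007825) + 78.918338
    = 48.000000 + 9.070425 + 78.918338 = 135.988763

135.9888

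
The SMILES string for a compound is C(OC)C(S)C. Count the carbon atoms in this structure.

Atom tally by fragment:
  CH3OCH2 → C:2 H:5 O:1
  CH(SH) → C:1 H:2 S:1
  CH3 → C:1 H:3
Element totals:
  C: 4
  H: 10
  O: 1
  S: 1

4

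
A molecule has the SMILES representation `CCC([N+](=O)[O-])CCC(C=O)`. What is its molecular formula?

Atom tally by fragment:
  CH3 → C:1 H:3
  CH2 → C:1 H:2
  CH(NO2) → C:1 H:1 N:1 O:2
  CH2 → C:1 H:2
  CH2 → C:1 H:2
  CH2CHO → C:2 H:3 O:1
Element totals:
  C: 7
  H: 13
  N: 1
  O: 3

C7H13NO3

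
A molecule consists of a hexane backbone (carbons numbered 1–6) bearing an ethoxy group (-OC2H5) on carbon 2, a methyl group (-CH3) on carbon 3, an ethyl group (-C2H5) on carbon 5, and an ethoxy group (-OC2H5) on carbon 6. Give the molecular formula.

Atom tally by fragment:
  CH3 → C:1 H:3
  CH(OC2H5) → C:3 H:6 O:1
  CH(CH3) → C:2 H:4
  CH2 → C:1 H:2
  CH(C2H5) → C:3 H:6
  CH2OC2H5 → C:3 H:7 O:1
Element totals:
  C: 13
  H: 28
  O: 2

C13H28O2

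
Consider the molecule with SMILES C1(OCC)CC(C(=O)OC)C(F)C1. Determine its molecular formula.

Atom tally by fragment:
  cyclopentane ring core → C:5 H:10
  (− 3 ring H displaced by substituents)
  + OC2H5 → C:2 H:5 O:1
  + COOCH3 → C:2 H:3 O:2
  + F → F:1
Element totals:
  C: 9
  H: 15
  F: 1
  O: 3

C9H15FO3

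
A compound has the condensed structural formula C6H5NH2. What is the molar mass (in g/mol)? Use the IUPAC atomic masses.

93.13 g/mol

Element totals:
  C: 6
  H: 7
  N: 1
Molecular formula: C6H7N.
  M = 6(12.011) + 7(1.008) + 14.007
    = 72.066 + 7.056 + 14.007 = 93.129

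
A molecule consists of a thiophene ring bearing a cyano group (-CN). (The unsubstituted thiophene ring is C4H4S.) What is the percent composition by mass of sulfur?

29.37%

Atom tally by fragment:
  thiophene ring core → C:4 H:4 S:1
  (− 1 ring H displaced by substituents)
  + CN → C:1 N:1
Element totals:
  C: 5
  H: 3
  N: 1
  S: 1
Molecular formula: C5H3NS.
Molar mass = 109.146 g/mol.
Mass from S: 1 × 32.06 = 32.060 g/mol.
%S = 32.060 / 109.146 × 100 = 29.37%.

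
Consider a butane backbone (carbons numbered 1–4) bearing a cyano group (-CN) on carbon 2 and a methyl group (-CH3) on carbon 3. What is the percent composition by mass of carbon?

Atom tally by fragment:
  CH3 → C:1 H:3
  CH(CN) → C:2 H:1 N:1
  CH(CH3) → C:2 H:4
  CH3 → C:1 H:3
Element totals:
  C: 6
  H: 11
  N: 1
Molecular formula: C6H11N.
Molar mass = 97.161 g/mol.
Mass from C: 6 × 12.011 = 72.066 g/mol.
%C = 72.066 / 97.161 × 100 = 74.17%.

74.17%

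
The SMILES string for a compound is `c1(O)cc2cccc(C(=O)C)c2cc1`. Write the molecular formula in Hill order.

C12H10O2

Atom tally by fragment:
  naphthalene ring system core → C:10 H:8
  (− 2 ring H displaced by substituents)
  + OH → O:1 H:1
  + COCH3 → C:2 H:3 O:1
Element totals:
  C: 12
  H: 10
  O: 2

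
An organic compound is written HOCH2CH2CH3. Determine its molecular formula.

C3H8O

Element totals:
  C: 3
  H: 8
  O: 1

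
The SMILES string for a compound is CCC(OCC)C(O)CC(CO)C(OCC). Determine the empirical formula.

C6H13O2

Atom tally by fragment:
  CH3 → C:1 H:3
  CH2 → C:1 H:2
  CH(OC2H5) → C:3 H:6 O:1
  CH(OH) → C:1 H:2 O:1
  CH2 → C:1 H:2
  CH(CH2OH) → C:2 H:4 O:1
  CH2OC2H5 → C:3 H:7 O:1
Element totals:
  C: 12
  H: 26
  O: 4
Molecular formula: C12H26O4.
gcd of subscripts = 2; dividing each by 2:
  C: 12/2 = 6
  H: 26/2 = 13
  O: 4/2 = 2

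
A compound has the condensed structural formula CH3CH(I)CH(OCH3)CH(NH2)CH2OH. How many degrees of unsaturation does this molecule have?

Atom tally by fragment:
  CH3 → C:1 H:3
  CH(I) → C:1 H:1 I:1
  CH(OCH3) → C:2 H:4 O:1
  CH(NH2) → C:1 H:3 N:1
  CH2OH → C:1 H:3 O:1
Element totals:
  C: 6
  H: 14
  I: 1
  N: 1
  O: 2
Molecular formula: C6H14INO2.
DoU = (2C + 2 + N − H − X) / 2 = (2·6 + 2 + 1 − 14 − 1) / 2 = 0.

0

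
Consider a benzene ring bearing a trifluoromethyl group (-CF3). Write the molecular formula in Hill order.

C7H5F3

Atom tally by fragment:
  benzene ring core → C:6 H:6
  (− 1 ring H displaced by substituents)
  + CF3 → C:1 F:3
Element totals:
  C: 7
  H: 5
  F: 3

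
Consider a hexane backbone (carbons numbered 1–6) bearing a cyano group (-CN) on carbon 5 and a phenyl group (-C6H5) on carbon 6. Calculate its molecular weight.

187.29 g/mol

Atom tally by fragment:
  CH3 → C:1 H:3
  CH2 → C:1 H:2
  CH2 → C:1 H:2
  CH2 → C:1 H:2
  CH(CN) → C:2 H:1 N:1
  CH2C6H5 → C:7 H:7
Element totals:
  C: 13
  H: 17
  N: 1
Molecular formula: C13H17N.
  M = 13(12.011) + 17(1.008) + 14.007
    = 156.143 + 17.136 + 14.007 = 187.286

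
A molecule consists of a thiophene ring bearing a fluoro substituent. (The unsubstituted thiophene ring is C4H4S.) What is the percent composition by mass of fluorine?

18.60%

Atom tally by fragment:
  thiophene ring core → C:4 H:4 S:1
  (− 1 ring H displaced by substituents)
  + F → F:1
Element totals:
  C: 4
  H: 3
  F: 1
  S: 1
Molecular formula: C4H3FS.
Molar mass = 102.126 g/mol.
Mass from F: 1 × 18.998 = 18.998 g/mol.
%F = 18.998 / 102.126 × 100 = 18.60%.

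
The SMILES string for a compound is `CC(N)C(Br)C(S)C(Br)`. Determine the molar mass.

Atom tally by fragment:
  CH3 → C:1 H:3
  CH(NH2) → C:1 H:3 N:1
  CH(Br) → C:1 H:1 Br:1
  CH(SH) → C:1 H:2 S:1
  CH2Br → C:1 H:2 Br:1
Element totals:
  C: 5
  H: 11
  Br: 2
  N: 1
  S: 1
Molecular formula: C5H11Br2NS.
  M = 5(12.011) + 11(1.008) + 2(79.904) + 14.007 + 32.06
    = 60.055 + 11.088 + 159.808 + 14.007 + 32.060 = 277.018

277.02 g/mol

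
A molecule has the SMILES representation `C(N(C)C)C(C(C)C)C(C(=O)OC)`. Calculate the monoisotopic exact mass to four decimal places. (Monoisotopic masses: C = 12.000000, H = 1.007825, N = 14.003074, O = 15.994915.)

187.1572

Atom tally by fragment:
  (CH3)2NCH2 → C:3 H:8 N:1
  CH(CH(CH3)2) → C:4 H:8
  CH2COOCH3 → C:3 H:5 O:2
Element totals:
  C: 10
  H: 21
  N: 1
  O: 2
Molecular formula: C10H21NO2.
  M = 10(12.0) + 21(1.007825) + 14.003074 + 2(15.994915)
    = 120.000000 + 21.164325 + 14.003074 + 31.989830 = 187.157229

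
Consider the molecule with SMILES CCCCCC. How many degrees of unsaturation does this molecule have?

0

Atom tally by fragment:
  CH3 → C:1 H:3
  CH2 → C:1 H:2
  CH2 → C:1 H:2
  CH2 → C:1 H:2
  CH2 → C:1 H:2
  CH3 → C:1 H:3
Element totals:
  C: 6
  H: 14
Molecular formula: C6H14.
DoU = (2C + 2 + N − H − X) / 2 = (2·6 + 2 + 0 − 14 − 0) / 2 = 0.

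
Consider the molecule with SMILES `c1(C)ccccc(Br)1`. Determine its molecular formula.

C7H7Br

Atom tally by fragment:
  benzene ring core → C:6 H:6
  (− 2 ring H displaced by substituents)
  + CH3 → C:1 H:3
  + Br → Br:1
Element totals:
  C: 7
  H: 7
  Br: 1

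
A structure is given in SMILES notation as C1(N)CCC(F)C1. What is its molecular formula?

C5H10FN

Atom tally by fragment:
  cyclopentane ring core → C:5 H:10
  (− 2 ring H displaced by substituents)
  + NH2 → N:1 H:2
  + F → F:1
Element totals:
  C: 5
  H: 10
  F: 1
  N: 1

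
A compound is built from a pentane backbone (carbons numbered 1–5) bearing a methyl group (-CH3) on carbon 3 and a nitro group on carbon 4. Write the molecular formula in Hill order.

C6H13NO2

Atom tally by fragment:
  CH3 → C:1 H:3
  CH2 → C:1 H:2
  CH(CH3) → C:2 H:4
  CH(NO2) → C:1 H:1 N:1 O:2
  CH3 → C:1 H:3
Element totals:
  C: 6
  H: 13
  N: 1
  O: 2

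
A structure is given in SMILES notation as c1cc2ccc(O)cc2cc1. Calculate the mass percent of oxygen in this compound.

Atom tally by fragment:
  naphthalene ring system core → C:10 H:8
  (− 1 ring H displaced by substituents)
  + OH → O:1 H:1
Element totals:
  C: 10
  H: 8
  O: 1
Molecular formula: C10H8O.
Molar mass = 144.173 g/mol.
Mass from O: 1 × 15.999 = 15.999 g/mol.
%O = 15.999 / 144.173 × 100 = 11.10%.

11.10%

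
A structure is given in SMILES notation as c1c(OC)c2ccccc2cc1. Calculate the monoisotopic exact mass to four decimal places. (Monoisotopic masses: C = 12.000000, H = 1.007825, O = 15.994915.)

158.0732

Atom tally by fragment:
  naphthalene ring system core → C:10 H:8
  (− 1 ring H displaced by substituents)
  + OCH3 → C:1 H:3 O:1
Element totals:
  C: 11
  H: 10
  O: 1
Molecular formula: C11H10O.
  M = 11(12.0) + 10(1.007825) + 15.994915
    = 132.000000 + 10.078250 + 15.994915 = 158.073165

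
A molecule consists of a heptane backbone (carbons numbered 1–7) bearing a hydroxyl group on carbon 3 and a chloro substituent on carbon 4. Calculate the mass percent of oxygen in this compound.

Atom tally by fragment:
  CH3 → C:1 H:3
  CH2 → C:1 H:2
  CH(OH) → C:1 H:2 O:1
  CH(Cl) → C:1 H:1 Cl:1
  CH2 → C:1 H:2
  CH2 → C:1 H:2
  CH3 → C:1 H:3
Element totals:
  C: 7
  H: 15
  Cl: 1
  O: 1
Molecular formula: C7H15ClO.
Molar mass = 150.646 g/mol.
Mass from O: 1 × 15.999 = 15.999 g/mol.
%O = 15.999 / 150.646 × 100 = 10.62%.

10.62%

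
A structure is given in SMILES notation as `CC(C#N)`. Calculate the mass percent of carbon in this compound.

Atom tally by fragment:
  CH3 → C:1 H:3
  CH2CN → C:2 H:2 N:1
Element totals:
  C: 3
  H: 5
  N: 1
Molecular formula: C3H5N.
Molar mass = 55.080 g/mol.
Mass from C: 3 × 12.011 = 36.033 g/mol.
%C = 36.033 / 55.080 × 100 = 65.42%.

65.42%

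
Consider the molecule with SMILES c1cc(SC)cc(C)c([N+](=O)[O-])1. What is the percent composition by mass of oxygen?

Atom tally by fragment:
  benzene ring core → C:6 H:6
  (− 3 ring H displaced by substituents)
  + SCH3 → C:1 H:3 S:1
  + CH3 → C:1 H:3
  + NO2 → N:1 O:2
Element totals:
  C: 8
  H: 9
  N: 1
  O: 2
  S: 1
Molecular formula: C8H9NO2S.
Molar mass = 183.225 g/mol.
Mass from O: 2 × 15.999 = 31.998 g/mol.
%O = 31.998 / 183.225 × 100 = 17.46%.

17.46%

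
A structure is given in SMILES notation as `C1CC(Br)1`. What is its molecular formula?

C3H5Br

Atom tally by fragment:
  cyclopropane ring core → C:3 H:6
  (− 1 ring H displaced by substituents)
  + Br → Br:1
Element totals:
  C: 3
  H: 5
  Br: 1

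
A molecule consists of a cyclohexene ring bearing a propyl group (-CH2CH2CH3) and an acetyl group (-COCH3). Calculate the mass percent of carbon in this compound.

79.46%

Atom tally by fragment:
  cyclohexene ring core → C:6 H:10
  (− 2 ring H displaced by substituents)
  + CH2CH2CH3 → C:3 H:7
  + COCH3 → C:2 H:3 O:1
Element totals:
  C: 11
  H: 18
  O: 1
Molecular formula: C11H18O.
Molar mass = 166.264 g/mol.
Mass from C: 11 × 12.011 = 132.121 g/mol.
%C = 132.121 / 166.264 × 100 = 79.46%.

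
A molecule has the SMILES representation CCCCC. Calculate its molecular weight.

72.15 g/mol

Atom tally by fragment:
  CH3 → C:1 H:3
  CH2 → C:1 H:2
  CH2 → C:1 H:2
  CH2 → C:1 H:2
  CH3 → C:1 H:3
Element totals:
  C: 5
  H: 12
Molecular formula: C5H12.
  M = 5(12.011) + 12(1.008)
    = 60.055 + 12.096 = 72.151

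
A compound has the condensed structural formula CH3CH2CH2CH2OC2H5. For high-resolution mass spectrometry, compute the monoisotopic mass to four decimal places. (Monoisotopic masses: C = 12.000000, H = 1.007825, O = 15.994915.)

Atom tally by fragment:
  CH3 → C:1 H:3
  CH2 → C:1 H:2
  CH2 → C:1 H:2
  CH2OC2H5 → C:3 H:7 O:1
Element totals:
  C: 6
  H: 14
  O: 1
Molecular formula: C6H14O.
  M = 6(12.0) + 14(1.007825) + 15.994915
    = 72.000000 + 14.109550 + 15.994915 = 102.104465

102.1045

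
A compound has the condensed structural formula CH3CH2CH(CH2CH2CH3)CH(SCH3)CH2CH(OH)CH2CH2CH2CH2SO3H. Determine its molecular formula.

C14H30O4S2

Atom tally by fragment:
  CH3 → C:1 H:3
  CH2 → C:1 H:2
  CH(CH2CH2CH3) → C:4 H:8
  CH(SCH3) → C:2 H:4 S:1
  CH2 → C:1 H:2
  CH(OH) → C:1 H:2 O:1
  CH2 → C:1 H:2
  CH2 → C:1 H:2
  CH2 → C:1 H:2
  CH2SO3H → C:1 H:3 S:1 O:3
Element totals:
  C: 14
  H: 30
  O: 4
  S: 2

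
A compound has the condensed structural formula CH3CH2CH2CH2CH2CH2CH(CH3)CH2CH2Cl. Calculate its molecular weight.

Atom tally by fragment:
  CH3 → C:1 H:3
  CH2 → C:1 H:2
  CH2 → C:1 H:2
  CH2 → C:1 H:2
  CH2 → C:1 H:2
  CH2 → C:1 H:2
  CH(CH3) → C:2 H:4
  CH2 → C:1 H:2
  CH2Cl → C:1 H:2 Cl:1
Element totals:
  C: 10
  H: 21
  Cl: 1
Molecular formula: C10H21Cl.
  M = 10(12.011) + 21(1.008) + 35.45
    = 120.110 + 21.168 + 35.450 = 176.728

176.73 g/mol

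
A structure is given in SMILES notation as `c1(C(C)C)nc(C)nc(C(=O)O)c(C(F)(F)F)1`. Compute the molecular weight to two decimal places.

Atom tally by fragment:
  pyrimidine ring core → C:4 H:4 N:2
  (− 4 ring H displaced by substituents)
  + CH(CH3)2 → C:3 H:7
  + CH3 → C:1 H:3
  + COOH → C:1 H:1 O:2
  + CF3 → C:1 F:3
Element totals:
  C: 10
  H: 11
  F: 3
  N: 2
  O: 2
Molecular formula: C10H11F3N2O2.
  M = 10(12.011) + 11(1.008) + 3(18.998) + 2(14.007) + 2(15.999)
    = 120.110 + 11.088 + 56.994 + 28.014 + 31.998 = 248.204

248.20 g/mol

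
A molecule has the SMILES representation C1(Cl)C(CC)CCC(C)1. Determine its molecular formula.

Atom tally by fragment:
  cyclopentane ring core → C:5 H:10
  (− 3 ring H displaced by substituents)
  + Cl → Cl:1
  + C2H5 → C:2 H:5
  + CH3 → C:1 H:3
Element totals:
  C: 8
  H: 15
  Cl: 1

C8H15Cl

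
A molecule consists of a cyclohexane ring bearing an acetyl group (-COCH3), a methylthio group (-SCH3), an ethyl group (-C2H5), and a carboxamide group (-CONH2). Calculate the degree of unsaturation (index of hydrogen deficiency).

Atom tally by fragment:
  cyclohexane ring core → C:6 H:12
  (− 4 ring H displaced by substituents)
  + COCH3 → C:2 H:3 O:1
  + SCH3 → C:1 H:3 S:1
  + C2H5 → C:2 H:5
  + CONH2 → C:1 H:2 O:1 N:1
Element totals:
  C: 12
  H: 21
  N: 1
  O: 2
  S: 1
Molecular formula: C12H21NO2S.
DoU = (2C + 2 + N − H − X) / 2 = (2·12 + 2 + 1 − 21 − 0) / 2 = 3.

3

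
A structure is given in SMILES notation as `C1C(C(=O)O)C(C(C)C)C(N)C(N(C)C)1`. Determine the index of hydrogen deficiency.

2

Atom tally by fragment:
  cyclopentane ring core → C:5 H:10
  (− 4 ring H displaced by substituents)
  + COOH → C:1 H:1 O:2
  + CH(CH3)2 → C:3 H:7
  + NH2 → N:1 H:2
  + N(CH3)2 → N:1 C:2 H:6
Element totals:
  C: 11
  H: 22
  N: 2
  O: 2
Molecular formula: C11H22N2O2.
DoU = (2C + 2 + N − H − X) / 2 = (2·11 + 2 + 2 − 22 − 0) / 2 = 2.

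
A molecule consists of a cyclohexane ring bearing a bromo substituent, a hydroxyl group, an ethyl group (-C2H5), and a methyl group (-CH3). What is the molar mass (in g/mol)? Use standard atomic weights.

221.14 g/mol

Atom tally by fragment:
  cyclohexane ring core → C:6 H:12
  (− 4 ring H displaced by substituents)
  + Br → Br:1
  + OH → O:1 H:1
  + C2H5 → C:2 H:5
  + CH3 → C:1 H:3
Element totals:
  C: 9
  H: 17
  Br: 1
  O: 1
Molecular formula: C9H17BrO.
  M = 9(12.011) + 17(1.008) + 79.904 + 15.999
    = 108.099 + 17.136 + 79.904 + 15.999 = 221.138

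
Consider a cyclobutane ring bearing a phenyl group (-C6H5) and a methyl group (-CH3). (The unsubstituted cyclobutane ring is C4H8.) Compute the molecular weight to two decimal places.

Atom tally by fragment:
  cyclobutane ring core → C:4 H:8
  (− 2 ring H displaced by substituents)
  + C6H5 → C:6 H:5
  + CH3 → C:1 H:3
Element totals:
  C: 11
  H: 14
Molecular formula: C11H14.
  M = 11(12.011) + 14(1.008)
    = 132.121 + 14.112 = 146.233

146.23 g/mol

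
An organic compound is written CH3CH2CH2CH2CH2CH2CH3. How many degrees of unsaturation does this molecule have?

0

Atom tally by fragment:
  CH3 → C:1 H:3
  CH2 → C:1 H:2
  CH2 → C:1 H:2
  CH2 → C:1 H:2
  CH2 → C:1 H:2
  CH2 → C:1 H:2
  CH3 → C:1 H:3
Element totals:
  C: 7
  H: 16
Molecular formula: C7H16.
DoU = (2C + 2 + N − H − X) / 2 = (2·7 + 2 + 0 − 16 − 0) / 2 = 0.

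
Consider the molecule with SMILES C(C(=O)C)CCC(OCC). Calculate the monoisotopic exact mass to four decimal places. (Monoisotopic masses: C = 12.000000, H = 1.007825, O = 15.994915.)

144.1150

Atom tally by fragment:
  CH3COCH2 → C:3 H:5 O:1
  CH2 → C:1 H:2
  CH2 → C:1 H:2
  CH2OC2H5 → C:3 H:7 O:1
Element totals:
  C: 8
  H: 16
  O: 2
Molecular formula: C8H16O2.
  M = 8(12.0) + 16(1.007825) + 2(15.994915)
    = 96.000000 + 16.125200 + 31.989830 = 144.115030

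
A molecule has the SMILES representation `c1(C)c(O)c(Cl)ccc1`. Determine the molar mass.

Atom tally by fragment:
  benzene ring core → C:6 H:6
  (− 3 ring H displaced by substituents)
  + CH3 → C:1 H:3
  + OH → O:1 H:1
  + Cl → Cl:1
Element totals:
  C: 7
  H: 7
  Cl: 1
  O: 1
Molecular formula: C7H7ClO.
  M = 7(12.011) + 7(1.008) + 35.45 + 15.999
    = 84.077 + 7.056 + 35.450 + 15.999 = 142.582

142.58 g/mol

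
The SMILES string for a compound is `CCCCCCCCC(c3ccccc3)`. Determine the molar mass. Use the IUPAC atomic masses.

Atom tally by fragment:
  CH3 → C:1 H:3
  CH2 → C:1 H:2
  CH2 → C:1 H:2
  CH2 → C:1 H:2
  CH2 → C:1 H:2
  CH2 → C:1 H:2
  CH2 → C:1 H:2
  CH2 → C:1 H:2
  CH2C6H5 → C:7 H:7
Element totals:
  C: 15
  H: 24
Molecular formula: C15H24.
  M = 15(12.011) + 24(1.008)
    = 180.165 + 24.192 = 204.357

204.36 g/mol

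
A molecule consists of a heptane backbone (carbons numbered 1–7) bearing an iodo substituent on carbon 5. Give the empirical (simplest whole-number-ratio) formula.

C7H15I

Atom tally by fragment:
  CH3 → C:1 H:3
  CH2 → C:1 H:2
  CH2 → C:1 H:2
  CH2 → C:1 H:2
  CH(I) → C:1 H:1 I:1
  CH2 → C:1 H:2
  CH3 → C:1 H:3
Element totals:
  C: 7
  H: 15
  I: 1
Molecular formula: C7H15I.
gcd of subscripts (7, 15, 1) = 1, so the empirical formula equals the molecular formula.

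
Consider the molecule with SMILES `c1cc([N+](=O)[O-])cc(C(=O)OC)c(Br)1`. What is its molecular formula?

Atom tally by fragment:
  benzene ring core → C:6 H:6
  (− 3 ring H displaced by substituents)
  + NO2 → N:1 O:2
  + COOCH3 → C:2 H:3 O:2
  + Br → Br:1
Element totals:
  C: 8
  H: 6
  Br: 1
  N: 1
  O: 4

C8H6BrNO4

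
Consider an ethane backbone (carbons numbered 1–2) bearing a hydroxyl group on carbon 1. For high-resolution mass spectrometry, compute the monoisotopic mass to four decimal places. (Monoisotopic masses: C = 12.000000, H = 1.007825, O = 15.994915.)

46.0419

Atom tally by fragment:
  HOCH2 → C:1 H:3 O:1
  CH3 → C:1 H:3
Element totals:
  C: 2
  H: 6
  O: 1
Molecular formula: C2H6O.
  M = 2(12.0) + 6(1.007825) + 15.994915
    = 24.000000 + 6.046950 + 15.994915 = 46.041865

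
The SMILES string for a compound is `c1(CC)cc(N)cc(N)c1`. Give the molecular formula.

C8H12N2

Atom tally by fragment:
  benzene ring core → C:6 H:6
  (− 3 ring H displaced by substituents)
  + C2H5 → C:2 H:5
  + NH2 → N:1 H:2
  + NH2 → N:1 H:2
Element totals:
  C: 8
  H: 12
  N: 2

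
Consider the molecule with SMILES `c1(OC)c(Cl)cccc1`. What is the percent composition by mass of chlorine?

Atom tally by fragment:
  benzene ring core → C:6 H:6
  (− 2 ring H displaced by substituents)
  + OCH3 → C:1 H:3 O:1
  + Cl → Cl:1
Element totals:
  C: 7
  H: 7
  Cl: 1
  O: 1
Molecular formula: C7H7ClO.
Molar mass = 142.582 g/mol.
Mass from Cl: 1 × 35.45 = 35.450 g/mol.
%Cl = 35.450 / 142.582 × 100 = 24.86%.

24.86%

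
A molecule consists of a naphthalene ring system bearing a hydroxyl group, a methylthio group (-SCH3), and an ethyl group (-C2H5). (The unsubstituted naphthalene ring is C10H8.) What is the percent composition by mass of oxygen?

7.33%

Atom tally by fragment:
  naphthalene ring system core → C:10 H:8
  (− 3 ring H displaced by substituents)
  + OH → O:1 H:1
  + SCH3 → C:1 H:3 S:1
  + C2H5 → C:2 H:5
Element totals:
  C: 13
  H: 14
  O: 1
  S: 1
Molecular formula: C13H14OS.
Molar mass = 218.314 g/mol.
Mass from O: 1 × 15.999 = 15.999 g/mol.
%O = 15.999 / 218.314 × 100 = 7.33%.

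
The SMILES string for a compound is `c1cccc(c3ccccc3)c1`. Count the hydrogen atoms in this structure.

Atom tally by fragment:
  benzene ring core → C:6 H:6
  (− 1 ring H displaced by substituents)
  + C6H5 → C:6 H:5
Element totals:
  C: 12
  H: 10

10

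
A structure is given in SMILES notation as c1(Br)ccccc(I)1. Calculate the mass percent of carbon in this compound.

Atom tally by fragment:
  benzene ring core → C:6 H:6
  (− 2 ring H displaced by substituents)
  + Br → Br:1
  + I → I:1
Element totals:
  C: 6
  H: 4
  Br: 1
  I: 1
Molecular formula: C6H4BrI.
Molar mass = 282.906 g/mol.
Mass from C: 6 × 12.011 = 72.066 g/mol.
%C = 72.066 / 282.906 × 100 = 25.47%.

25.47%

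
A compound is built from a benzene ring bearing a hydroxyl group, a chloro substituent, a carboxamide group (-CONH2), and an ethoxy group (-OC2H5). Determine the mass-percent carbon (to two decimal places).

Atom tally by fragment:
  benzene ring core → C:6 H:6
  (− 4 ring H displaced by substituents)
  + OH → O:1 H:1
  + Cl → Cl:1
  + CONH2 → C:1 H:2 O:1 N:1
  + OC2H5 → C:2 H:5 O:1
Element totals:
  C: 9
  H: 10
  Cl: 1
  N: 1
  O: 3
Molecular formula: C9H10ClNO3.
Molar mass = 215.633 g/mol.
Mass from C: 9 × 12.011 = 108.099 g/mol.
%C = 108.099 / 215.633 × 100 = 50.13%.

50.13%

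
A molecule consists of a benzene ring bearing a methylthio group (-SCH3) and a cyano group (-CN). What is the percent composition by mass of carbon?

Atom tally by fragment:
  benzene ring core → C:6 H:6
  (− 2 ring H displaced by substituents)
  + SCH3 → C:1 H:3 S:1
  + CN → C:1 N:1
Element totals:
  C: 8
  H: 7
  N: 1
  S: 1
Molecular formula: C8H7NS.
Molar mass = 149.211 g/mol.
Mass from C: 8 × 12.011 = 96.088 g/mol.
%C = 96.088 / 149.211 × 100 = 64.40%.

64.40%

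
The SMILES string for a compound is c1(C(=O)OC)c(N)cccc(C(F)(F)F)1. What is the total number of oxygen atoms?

2

Atom tally by fragment:
  benzene ring core → C:6 H:6
  (− 3 ring H displaced by substituents)
  + COOCH3 → C:2 H:3 O:2
  + NH2 → N:1 H:2
  + CF3 → C:1 F:3
Element totals:
  C: 9
  H: 8
  F: 3
  N: 1
  O: 2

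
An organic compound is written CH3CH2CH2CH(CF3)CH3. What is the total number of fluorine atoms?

3

Atom tally by fragment:
  CH3 → C:1 H:3
  CH2 → C:1 H:2
  CH2 → C:1 H:2
  CH(CF3) → C:2 H:1 F:3
  CH3 → C:1 H:3
Element totals:
  C: 6
  H: 11
  F: 3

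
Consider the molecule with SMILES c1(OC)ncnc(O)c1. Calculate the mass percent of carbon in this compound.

Atom tally by fragment:
  pyrimidine ring core → C:4 H:4 N:2
  (− 2 ring H displaced by substituents)
  + OCH3 → C:1 H:3 O:1
  + OH → O:1 H:1
Element totals:
  C: 5
  H: 6
  N: 2
  O: 2
Molecular formula: C5H6N2O2.
Molar mass = 126.115 g/mol.
Mass from C: 5 × 12.011 = 60.055 g/mol.
%C = 60.055 / 126.115 × 100 = 47.62%.

47.62%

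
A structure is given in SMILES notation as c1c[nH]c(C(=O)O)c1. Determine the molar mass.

Atom tally by fragment:
  pyrrole ring core → C:4 H:5 N:1
  (− 1 ring H displaced by substituents)
  + COOH → C:1 H:1 O:2
Element totals:
  C: 5
  H: 5
  N: 1
  O: 2
Molecular formula: C5H5NO2.
  M = 5(12.011) + 5(1.008) + 14.007 + 2(15.999)
    = 60.055 + 5.040 + 14.007 + 31.998 = 111.100

111.10 g/mol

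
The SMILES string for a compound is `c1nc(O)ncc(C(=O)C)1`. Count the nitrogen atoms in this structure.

Atom tally by fragment:
  pyrimidine ring core → C:4 H:4 N:2
  (− 2 ring H displaced by substituents)
  + OH → O:1 H:1
  + COCH3 → C:2 H:3 O:1
Element totals:
  C: 6
  H: 6
  N: 2
  O: 2

2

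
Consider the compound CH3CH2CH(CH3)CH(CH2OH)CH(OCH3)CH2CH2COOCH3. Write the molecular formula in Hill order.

C12H24O4

Atom tally by fragment:
  CH3 → C:1 H:3
  CH2 → C:1 H:2
  CH(CH3) → C:2 H:4
  CH(CH2OH) → C:2 H:4 O:1
  CH(OCH3) → C:2 H:4 O:1
  CH2 → C:1 H:2
  CH2COOCH3 → C:3 H:5 O:2
Element totals:
  C: 12
  H: 24
  O: 4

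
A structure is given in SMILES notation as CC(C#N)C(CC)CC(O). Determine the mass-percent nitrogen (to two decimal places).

Atom tally by fragment:
  CH3 → C:1 H:3
  CH(CN) → C:2 H:1 N:1
  CH(C2H5) → C:3 H:6
  CH2 → C:1 H:2
  CH2OH → C:1 H:3 O:1
Element totals:
  C: 8
  H: 15
  N: 1
  O: 1
Molecular formula: C8H15NO.
Molar mass = 141.214 g/mol.
Mass from N: 1 × 14.007 = 14.007 g/mol.
%N = 14.007 / 141.214 × 100 = 9.92%.

9.92%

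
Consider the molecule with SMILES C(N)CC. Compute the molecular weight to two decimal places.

59.11 g/mol

Atom tally by fragment:
  H2NCH2 → C:1 H:4 N:1
  CH2 → C:1 H:2
  CH3 → C:1 H:3
Element totals:
  C: 3
  H: 9
  N: 1
Molecular formula: C3H9N.
  M = 3(12.011) + 9(1.008) + 14.007
    = 36.033 + 9.072 + 14.007 = 59.112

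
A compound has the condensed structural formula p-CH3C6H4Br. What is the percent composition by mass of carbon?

Element totals:
  C: 7
  H: 7
  Br: 1
Molecular formula: C7H7Br.
Molar mass = 171.037 g/mol.
Mass from C: 7 × 12.011 = 84.077 g/mol.
%C = 84.077 / 171.037 × 100 = 49.16%.

49.16%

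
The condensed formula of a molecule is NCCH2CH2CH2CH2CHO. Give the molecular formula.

Atom tally by fragment:
  NCCH2 → C:2 H:2 N:1
  CH2 → C:1 H:2
  CH2 → C:1 H:2
  CH2CHO → C:2 H:3 O:1
Element totals:
  C: 6
  H: 9
  N: 1
  O: 1

C6H9NO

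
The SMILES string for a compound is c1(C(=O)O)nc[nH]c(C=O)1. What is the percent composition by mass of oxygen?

34.26%

Atom tally by fragment:
  imidazole ring core → C:3 H:4 N:2
  (− 2 ring H displaced by substituents)
  + COOH → C:1 H:1 O:2
  + CHO → C:1 H:1 O:1
Element totals:
  C: 5
  H: 4
  N: 2
  O: 3
Molecular formula: C5H4N2O3.
Molar mass = 140.098 g/mol.
Mass from O: 3 × 15.999 = 47.997 g/mol.
%O = 47.997 / 140.098 × 100 = 34.26%.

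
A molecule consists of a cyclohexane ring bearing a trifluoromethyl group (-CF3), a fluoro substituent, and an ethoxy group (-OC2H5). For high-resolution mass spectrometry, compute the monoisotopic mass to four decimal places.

214.0981

Atom tally by fragment:
  cyclohexane ring core → C:6 H:12
  (− 3 ring H displaced by substituents)
  + CF3 → C:1 F:3
  + F → F:1
  + OC2H5 → C:2 H:5 O:1
Element totals:
  C: 9
  H: 14
  F: 4
  O: 1
Molecular formula: C9H14F4O.
  M = 9(12.0) + 14(1.007825) + 4(18.998403) + 15.994915
    = 108.000000 + 14.109550 + 75.993612 + 15.994915 = 214.098077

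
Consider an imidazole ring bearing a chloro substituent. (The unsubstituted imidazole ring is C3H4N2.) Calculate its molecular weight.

102.52 g/mol

Atom tally by fragment:
  imidazole ring core → C:3 H:4 N:2
  (− 1 ring H displaced by substituents)
  + Cl → Cl:1
Element totals:
  C: 3
  H: 3
  Cl: 1
  N: 2
Molecular formula: C3H3ClN2.
  M = 3(12.011) + 3(1.008) + 35.45 + 2(14.007)
    = 36.033 + 3.024 + 35.450 + 28.014 = 102.521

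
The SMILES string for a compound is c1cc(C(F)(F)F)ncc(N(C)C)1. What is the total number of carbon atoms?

8

Atom tally by fragment:
  pyridine ring core → C:5 H:5 N:1
  (− 2 ring H displaced by substituents)
  + CF3 → C:1 F:3
  + N(CH3)2 → N:1 C:2 H:6
Element totals:
  C: 8
  H: 9
  F: 3
  N: 2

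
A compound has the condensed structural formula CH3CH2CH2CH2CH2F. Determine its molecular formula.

Atom tally by fragment:
  CH3 → C:1 H:3
  CH2 → C:1 H:2
  CH2 → C:1 H:2
  CH2 → C:1 H:2
  CH2F → C:1 H:2 F:1
Element totals:
  C: 5
  H: 11
  F: 1

C5H11F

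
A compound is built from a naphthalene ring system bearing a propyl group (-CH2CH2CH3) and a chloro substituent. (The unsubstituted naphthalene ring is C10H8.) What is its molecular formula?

C13H13Cl

Atom tally by fragment:
  naphthalene ring system core → C:10 H:8
  (− 2 ring H displaced by substituents)
  + CH2CH2CH3 → C:3 H:7
  + Cl → Cl:1
Element totals:
  C: 13
  H: 13
  Cl: 1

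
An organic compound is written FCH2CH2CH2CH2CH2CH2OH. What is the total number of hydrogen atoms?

Atom tally by fragment:
  FCH2 → C:1 H:2 F:1
  CH2 → C:1 H:2
  CH2 → C:1 H:2
  CH2 → C:1 H:2
  CH2CH2OH → C:2 H:5 O:1
Element totals:
  C: 6
  H: 13
  F: 1
  O: 1

13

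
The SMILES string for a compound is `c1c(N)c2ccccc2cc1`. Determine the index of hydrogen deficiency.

7

Atom tally by fragment:
  naphthalene ring system core → C:10 H:8
  (− 1 ring H displaced by substituents)
  + NH2 → N:1 H:2
Element totals:
  C: 10
  H: 9
  N: 1
Molecular formula: C10H9N.
DoU = (2C + 2 + N − H − X) / 2 = (2·10 + 2 + 1 − 9 − 0) / 2 = 7.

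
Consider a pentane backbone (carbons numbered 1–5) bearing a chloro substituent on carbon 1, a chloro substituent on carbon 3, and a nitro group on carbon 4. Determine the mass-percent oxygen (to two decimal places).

Atom tally by fragment:
  ClCH2 → C:1 H:2 Cl:1
  CH2 → C:1 H:2
  CH(Cl) → C:1 H:1 Cl:1
  CH(NO2) → C:1 H:1 N:1 O:2
  CH3 → C:1 H:3
Element totals:
  C: 5
  H: 9
  Cl: 2
  N: 1
  O: 2
Molecular formula: C5H9Cl2NO2.
Molar mass = 186.032 g/mol.
Mass from O: 2 × 15.999 = 31.998 g/mol.
%O = 31.998 / 186.032 × 100 = 17.20%.

17.20%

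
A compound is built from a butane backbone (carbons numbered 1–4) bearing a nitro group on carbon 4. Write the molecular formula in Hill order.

C4H9NO2

Atom tally by fragment:
  CH3 → C:1 H:3
  CH2 → C:1 H:2
  CH2 → C:1 H:2
  CH2NO2 → C:1 H:2 N:1 O:2
Element totals:
  C: 4
  H: 9
  N: 1
  O: 2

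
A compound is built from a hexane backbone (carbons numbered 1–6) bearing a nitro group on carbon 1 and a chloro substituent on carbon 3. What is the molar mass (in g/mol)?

165.62 g/mol

Atom tally by fragment:
  O2NCH2 → C:1 H:2 N:1 O:2
  CH2 → C:1 H:2
  CH(Cl) → C:1 H:1 Cl:1
  CH2 → C:1 H:2
  CH2 → C:1 H:2
  CH3 → C:1 H:3
Element totals:
  C: 6
  H: 12
  Cl: 1
  N: 1
  O: 2
Molecular formula: C6H12ClNO2.
  M = 6(12.011) + 12(1.008) + 35.45 + 14.007 + 2(15.999)
    = 72.066 + 12.096 + 35.450 + 14.007 + 31.998 = 165.617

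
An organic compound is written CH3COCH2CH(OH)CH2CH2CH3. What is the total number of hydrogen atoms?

14

Atom tally by fragment:
  CH3COCH2 → C:3 H:5 O:1
  CH(OH) → C:1 H:2 O:1
  CH2 → C:1 H:2
  CH2 → C:1 H:2
  CH3 → C:1 H:3
Element totals:
  C: 7
  H: 14
  O: 2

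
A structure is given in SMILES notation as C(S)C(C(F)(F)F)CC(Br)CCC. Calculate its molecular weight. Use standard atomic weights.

279.16 g/mol

Atom tally by fragment:
  HSCH2 → C:1 H:3 S:1
  CH(CF3) → C:2 H:1 F:3
  CH2 → C:1 H:2
  CH(Br) → C:1 H:1 Br:1
  CH2 → C:1 H:2
  CH2 → C:1 H:2
  CH3 → C:1 H:3
Element totals:
  C: 8
  H: 14
  Br: 1
  F: 3
  S: 1
Molecular formula: C8H14BrF3S.
  M = 8(12.011) + 14(1.008) + 79.904 + 3(18.998) + 32.06
    = 96.088 + 14.112 + 79.904 + 56.994 + 32.060 = 279.158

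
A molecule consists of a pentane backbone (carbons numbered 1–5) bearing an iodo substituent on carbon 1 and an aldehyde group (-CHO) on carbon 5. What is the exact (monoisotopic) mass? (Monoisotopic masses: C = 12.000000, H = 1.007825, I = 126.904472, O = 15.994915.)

Atom tally by fragment:
  ICH2 → C:1 H:2 I:1
  CH2 → C:1 H:2
  CH2 → C:1 H:2
  CH2 → C:1 H:2
  CH2CHO → C:2 H:3 O:1
Element totals:
  C: 6
  H: 11
  I: 1
  O: 1
Molecular formula: C6H11IO.
  M = 6(12.0) + 11(1.007825) + 126.904472 + 15.994915
    = 72.000000 + 11.086075 + 126.904472 + 15.994915 = 225.985462

225.9855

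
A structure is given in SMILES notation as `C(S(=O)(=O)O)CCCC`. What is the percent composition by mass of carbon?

Atom tally by fragment:
  HO3SCH2 → C:1 H:3 S:1 O:3
  CH2 → C:1 H:2
  CH2 → C:1 H:2
  CH2 → C:1 H:2
  CH3 → C:1 H:3
Element totals:
  C: 5
  H: 12
  O: 3
  S: 1
Molecular formula: C5H12O3S.
Molar mass = 152.208 g/mol.
Mass from C: 5 × 12.011 = 60.055 g/mol.
%C = 60.055 / 152.208 × 100 = 39.46%.

39.46%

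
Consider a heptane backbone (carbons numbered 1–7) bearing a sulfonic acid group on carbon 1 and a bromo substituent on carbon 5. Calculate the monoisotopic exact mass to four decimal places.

257.9925

Atom tally by fragment:
  HO3SCH2 → C:1 H:3 S:1 O:3
  CH2 → C:1 H:2
  CH2 → C:1 H:2
  CH2 → C:1 H:2
  CH(Br) → C:1 H:1 Br:1
  CH2 → C:1 H:2
  CH3 → C:1 H:3
Element totals:
  C: 7
  H: 15
  Br: 1
  O: 3
  S: 1
Molecular formula: C7H15BrO3S.
  M = 7(12.0) + 15(1.007825) + 78.918338 + 3(15.994915) + 31.972071
    = 84.000000 + 15.117375 + 78.918338 + 47.984745 + 31.972071 = 257.992529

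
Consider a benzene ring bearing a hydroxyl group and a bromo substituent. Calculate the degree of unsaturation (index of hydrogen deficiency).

Atom tally by fragment:
  benzene ring core → C:6 H:6
  (− 2 ring H displaced by substituents)
  + OH → O:1 H:1
  + Br → Br:1
Element totals:
  C: 6
  H: 5
  Br: 1
  O: 1
Molecular formula: C6H5BrO.
DoU = (2C + 2 + N − H − X) / 2 = (2·6 + 2 + 0 − 5 − 1) / 2 = 4.

4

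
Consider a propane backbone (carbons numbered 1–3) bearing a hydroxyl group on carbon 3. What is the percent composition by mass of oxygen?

Atom tally by fragment:
  CH3 → C:1 H:3
  CH2 → C:1 H:2
  CH2OH → C:1 H:3 O:1
Element totals:
  C: 3
  H: 8
  O: 1
Molecular formula: C3H8O.
Molar mass = 60.096 g/mol.
Mass from O: 1 × 15.999 = 15.999 g/mol.
%O = 15.999 / 60.096 × 100 = 26.62%.

26.62%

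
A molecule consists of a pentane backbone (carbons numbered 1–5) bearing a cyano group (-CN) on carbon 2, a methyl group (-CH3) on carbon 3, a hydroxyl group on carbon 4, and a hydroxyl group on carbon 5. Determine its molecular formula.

C7H13NO2

Atom tally by fragment:
  CH3 → C:1 H:3
  CH(CN) → C:2 H:1 N:1
  CH(CH3) → C:2 H:4
  CH(OH) → C:1 H:2 O:1
  CH2OH → C:1 H:3 O:1
Element totals:
  C: 7
  H: 13
  N: 1
  O: 2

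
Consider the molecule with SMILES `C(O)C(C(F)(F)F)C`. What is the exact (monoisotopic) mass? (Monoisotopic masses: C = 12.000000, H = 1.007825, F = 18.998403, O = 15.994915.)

128.0449

Atom tally by fragment:
  HOCH2 → C:1 H:3 O:1
  CH(CF3) → C:2 H:1 F:3
  CH3 → C:1 H:3
Element totals:
  C: 4
  H: 7
  F: 3
  O: 1
Molecular formula: C4H7F3O.
  M = 4(12.0) + 7(1.007825) + 3(18.998403) + 15.994915
    = 48.000000 + 7.054775 + 56.995209 + 15.994915 = 128.044899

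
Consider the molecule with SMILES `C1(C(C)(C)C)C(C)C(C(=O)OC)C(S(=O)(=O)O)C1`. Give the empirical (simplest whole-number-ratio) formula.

C12H22O5S

Atom tally by fragment:
  cyclopentane ring core → C:5 H:10
  (− 4 ring H displaced by substituents)
  + C(CH3)3 → C:4 H:9
  + CH3 → C:1 H:3
  + COOCH3 → C:2 H:3 O:2
  + SO3H → S:1 O:3 H:1
Element totals:
  C: 12
  H: 22
  O: 5
  S: 1
Molecular formula: C12H22O5S.
gcd of subscripts (12, 22, 5, 1) = 1, so the empirical formula equals the molecular formula.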